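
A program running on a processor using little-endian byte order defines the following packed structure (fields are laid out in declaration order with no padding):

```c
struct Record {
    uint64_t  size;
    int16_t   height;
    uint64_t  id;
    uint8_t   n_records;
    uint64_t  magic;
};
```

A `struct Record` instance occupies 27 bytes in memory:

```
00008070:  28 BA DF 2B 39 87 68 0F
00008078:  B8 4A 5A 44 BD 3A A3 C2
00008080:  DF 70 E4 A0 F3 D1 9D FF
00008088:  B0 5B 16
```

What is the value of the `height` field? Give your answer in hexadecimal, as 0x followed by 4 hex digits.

0x4AB8

`height` follows `size` (8 bytes), so it starts at byte offset 8 and occupies 2 bytes.
Bytes at offsets 8..9: B8 4A.
Little-endian: lowest address holds the least-significant byte.
Reassemble most-significant byte first: 4A B8 → 0x4AB8.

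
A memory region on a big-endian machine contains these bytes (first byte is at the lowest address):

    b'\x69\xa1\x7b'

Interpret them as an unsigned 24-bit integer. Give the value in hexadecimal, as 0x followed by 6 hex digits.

0x69A17B

Big-endian stores the most-significant byte at the lowest address.
The bytes are already most-significant first: 0x69A17B.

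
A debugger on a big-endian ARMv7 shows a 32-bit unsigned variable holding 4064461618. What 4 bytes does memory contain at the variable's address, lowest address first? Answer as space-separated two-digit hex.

F2 42 C3 32

4064461618 in hexadecimal, padded to 32 bits, is 0xF242C332.
Split into bytes (most-significant first): F2 42 C3 32.
In big-endian order the high byte comes first in memory.
So the memory order matches the most-significant-first order: F2 42 C3 32.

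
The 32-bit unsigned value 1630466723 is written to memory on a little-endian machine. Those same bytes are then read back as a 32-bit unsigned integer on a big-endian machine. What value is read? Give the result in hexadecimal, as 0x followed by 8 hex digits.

0xA3F22E61

1630466723 in 32-bit hexadecimal is 0x612EF2A3.
Stored little-endian, the bytes at ascending addresses are A3 F2 2E 61.
Read back as big-endian, the last byte is least significant, giving 0xA3F22E61.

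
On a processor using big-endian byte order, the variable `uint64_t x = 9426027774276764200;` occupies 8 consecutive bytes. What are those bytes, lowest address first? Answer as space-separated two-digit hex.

82 CF FA 51 C8 BB 82 28

9426027774276764200 in hexadecimal, padded to 64 bits, is 0x82CFFA51C8BB8228.
Split into bytes (most-significant first): 82 CF FA 51 C8 BB 82 28.
In big-endian order the high byte comes first in memory.
So the memory order matches the most-significant-first order: 82 CF FA 51 C8 BB 82 28.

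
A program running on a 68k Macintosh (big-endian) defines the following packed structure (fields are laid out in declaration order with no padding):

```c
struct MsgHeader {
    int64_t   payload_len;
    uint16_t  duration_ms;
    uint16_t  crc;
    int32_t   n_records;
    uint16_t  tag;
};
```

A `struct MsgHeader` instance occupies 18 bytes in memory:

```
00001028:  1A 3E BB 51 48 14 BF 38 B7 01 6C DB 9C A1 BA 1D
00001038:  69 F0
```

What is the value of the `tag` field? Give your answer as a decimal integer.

`tag` follows `payload_len` (8 B), `duration_ms` (2 B), `crc` (2 B), `n_records` (4 B), so it starts at offset 8 + 2 + 2 + 4 = 16 and occupies 2 bytes.
Bytes at offsets 16..17: 69 F0.
Big-endian stores the most-significant byte at the lowest address.
The bytes are already most-significant first: 0x69F0.
0x69F0 = 27120.

27120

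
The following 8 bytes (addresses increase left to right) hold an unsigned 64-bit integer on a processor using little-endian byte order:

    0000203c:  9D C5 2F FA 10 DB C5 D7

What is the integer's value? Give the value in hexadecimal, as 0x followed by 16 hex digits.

0xD7C5DB10FA2FC59D

Little-endian: lowest address holds the least-significant byte.
Reassemble most-significant byte first: D7 C5 DB 10 FA 2F C5 9D → 0xD7C5DB10FA2FC59D.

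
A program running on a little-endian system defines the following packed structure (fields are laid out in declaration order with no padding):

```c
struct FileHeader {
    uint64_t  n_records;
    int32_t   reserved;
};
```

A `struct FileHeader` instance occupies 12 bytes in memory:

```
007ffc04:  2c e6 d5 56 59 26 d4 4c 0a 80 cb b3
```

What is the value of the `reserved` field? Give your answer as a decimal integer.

-1278509046

`reserved` follows `n_records` (8 bytes), so it starts at byte offset 8 and occupies 4 bytes.
Bytes at offsets 8..11: 0A 80 CB B3.
Little-endian: lowest address holds the least-significant byte.
Reassemble most-significant byte first: B3 CB 80 0A → 0xB3CB800A.
Top bit is set, so as a signed 32-bit value this is 0xB3CB800A − 2^32 = -1278509046.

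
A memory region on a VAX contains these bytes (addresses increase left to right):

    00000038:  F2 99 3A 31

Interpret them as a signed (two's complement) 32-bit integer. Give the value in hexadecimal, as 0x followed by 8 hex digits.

0x313A99F2

Little-endian: lowest address holds the least-significant byte.
Reassemble most-significant byte first: 31 3A 99 F2 → 0x313A99F2.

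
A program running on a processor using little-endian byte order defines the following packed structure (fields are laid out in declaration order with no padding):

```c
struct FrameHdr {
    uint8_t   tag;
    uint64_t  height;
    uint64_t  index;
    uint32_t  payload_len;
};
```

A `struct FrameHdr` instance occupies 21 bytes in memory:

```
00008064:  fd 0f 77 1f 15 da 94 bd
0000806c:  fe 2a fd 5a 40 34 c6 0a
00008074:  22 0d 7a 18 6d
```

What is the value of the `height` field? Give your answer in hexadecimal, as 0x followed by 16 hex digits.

0xFEBD94DA151F770F

`height` follows `tag` (1 byte), so it starts at byte offset 1 and occupies 8 bytes.
Bytes at offsets 1..8: 0F 77 1F 15 DA 94 BD FE.
Little-endian stores the least-significant byte at the lowest address.
Reassemble most-significant byte first: FE BD 94 DA 15 1F 77 0F → 0xFEBD94DA151F770F.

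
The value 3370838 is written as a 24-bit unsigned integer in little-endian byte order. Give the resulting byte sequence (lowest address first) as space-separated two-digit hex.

3370838 in hexadecimal, padded to 24 bits, is 0x336F56.
Split into bytes (most-significant first): 33 6F 56.
Little-endian: lowest address holds the least-significant byte.
So at ascending addresses the bytes are 56 6F 33.

56 6F 33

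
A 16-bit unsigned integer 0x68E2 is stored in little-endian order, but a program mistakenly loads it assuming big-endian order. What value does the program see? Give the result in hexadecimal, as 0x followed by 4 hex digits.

Stored little-endian, the bytes at ascending addresses are E2 68.
Read back as big-endian, the last byte is least significant, giving 0xE268.

0xE268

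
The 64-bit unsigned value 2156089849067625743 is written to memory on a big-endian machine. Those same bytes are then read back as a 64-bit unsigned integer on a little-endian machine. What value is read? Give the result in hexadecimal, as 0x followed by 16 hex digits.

2156089849067625743 in 64-bit hexadecimal is 0x1DEBF84B55805D0F.
Stored big-endian, the bytes at ascending addresses are 1D EB F8 4B 55 80 5D 0F.
Read back as little-endian, the first byte is least significant, giving 0x0F5D80554BF8EB1D.

0x0F5D80554BF8EB1D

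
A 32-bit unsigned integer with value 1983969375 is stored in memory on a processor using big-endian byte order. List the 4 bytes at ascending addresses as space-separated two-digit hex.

76 40 F8 5F

1983969375 in hexadecimal, padded to 32 bits, is 0x7640F85F.
Split into bytes (most-significant first): 76 40 F8 5F.
In big-endian order the high byte comes first in memory.
So the memory order matches the most-significant-first order: 76 40 F8 5F.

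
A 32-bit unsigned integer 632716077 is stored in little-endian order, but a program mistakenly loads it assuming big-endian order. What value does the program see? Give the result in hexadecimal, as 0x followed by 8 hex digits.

632716077 in 32-bit hexadecimal is 0x25B67B2D.
Stored little-endian, the bytes at ascending addresses are 2D 7B B6 25.
Read back as big-endian, the last byte is least significant, giving 0x2D7BB625.

0x2D7BB625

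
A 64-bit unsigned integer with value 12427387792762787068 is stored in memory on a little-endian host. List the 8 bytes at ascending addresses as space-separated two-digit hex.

12427387792762787068 in hexadecimal, padded to 64 bits, is 0xAC76F35AB9A6D4FC.
Split into bytes (most-significant first): AC 76 F3 5A B9 A6 D4 FC.
Little-endian: lowest address holds the least-significant byte.
So at ascending addresses the bytes are FC D4 A6 B9 5A F3 76 AC.

FC D4 A6 B9 5A F3 76 AC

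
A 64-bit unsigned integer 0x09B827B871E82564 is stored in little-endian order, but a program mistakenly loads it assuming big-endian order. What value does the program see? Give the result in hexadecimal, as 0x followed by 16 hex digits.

Stored little-endian, the bytes at ascending addresses are 64 25 E8 71 B8 27 B8 09.
Read back as big-endian, the last byte is least significant, giving 0x6425E871B827B809.

0x6425E871B827B809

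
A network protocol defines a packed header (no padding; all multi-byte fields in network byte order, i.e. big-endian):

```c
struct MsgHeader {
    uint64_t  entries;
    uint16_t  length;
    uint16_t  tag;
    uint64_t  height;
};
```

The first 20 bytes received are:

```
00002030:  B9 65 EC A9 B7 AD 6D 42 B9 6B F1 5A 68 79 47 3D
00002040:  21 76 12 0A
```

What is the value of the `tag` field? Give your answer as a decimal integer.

61786

`tag` follows `entries` (8 B), `length` (2 B), so it starts at offset 8 + 2 = 10 and occupies 2 bytes.
Bytes at offsets 10..11: F1 5A.
Big-endian stores the most-significant byte at the lowest address.
The bytes are already most-significant first: 0xF15A.
0xF15A = 61786.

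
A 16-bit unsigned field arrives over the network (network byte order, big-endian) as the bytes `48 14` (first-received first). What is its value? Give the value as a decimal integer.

18452

In big-endian order the high byte comes first in memory.
The bytes are already most-significant first: 0x4814.
0x4814 = 18452.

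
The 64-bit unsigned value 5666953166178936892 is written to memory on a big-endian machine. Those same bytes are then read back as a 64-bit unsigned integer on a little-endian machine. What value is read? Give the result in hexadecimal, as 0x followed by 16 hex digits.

5666953166178936892 in 64-bit hexadecimal is 0x4EA50FE13CDEE83C.
Stored big-endian, the bytes at ascending addresses are 4E A5 0F E1 3C DE E8 3C.
Read back as little-endian, the first byte is least significant, giving 0x3CE8DE3CE10FA54E.

0x3CE8DE3CE10FA54E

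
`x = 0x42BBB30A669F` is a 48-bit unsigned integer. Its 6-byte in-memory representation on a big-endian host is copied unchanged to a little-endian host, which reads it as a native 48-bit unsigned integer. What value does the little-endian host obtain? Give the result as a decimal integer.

Stored big-endian, the bytes at ascending addresses are 42 BB B3 0A 66 9F.
Read back as little-endian, the first byte is least significant, giving 0x9F660AB3BB42.
0x9F660AB3BB42 = 175260615031618.

175260615031618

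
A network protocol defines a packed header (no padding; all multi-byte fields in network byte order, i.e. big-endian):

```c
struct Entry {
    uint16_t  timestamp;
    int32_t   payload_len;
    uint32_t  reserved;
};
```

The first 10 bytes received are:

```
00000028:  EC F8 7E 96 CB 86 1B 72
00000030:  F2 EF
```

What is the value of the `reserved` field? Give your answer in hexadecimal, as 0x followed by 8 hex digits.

0x1B72F2EF

`reserved` follows `timestamp` (2 B), `payload_len` (4 B), so it starts at offset 2 + 4 = 6 and occupies 4 bytes.
Bytes at offsets 6..9: 1B 72 F2 EF.
Big-endian stores the most-significant byte at the lowest address.
The bytes are already most-significant first: 0x1B72F2EF.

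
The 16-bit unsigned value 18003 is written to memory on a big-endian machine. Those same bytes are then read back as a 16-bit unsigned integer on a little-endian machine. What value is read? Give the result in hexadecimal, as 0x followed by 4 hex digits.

18003 in 16-bit hexadecimal is 0x4653.
Stored big-endian, the bytes at ascending addresses are 46 53.
Read back as little-endian, the first byte is least significant, giving 0x5346.

0x5346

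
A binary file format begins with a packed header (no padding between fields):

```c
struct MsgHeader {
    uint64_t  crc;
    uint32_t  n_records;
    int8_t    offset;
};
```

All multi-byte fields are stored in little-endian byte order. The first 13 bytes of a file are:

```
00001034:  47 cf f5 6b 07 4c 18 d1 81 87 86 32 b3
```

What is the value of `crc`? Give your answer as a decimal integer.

`crc` is the first field, at byte offset 0, occupying 8 bytes.
Bytes at offsets 0..7: 47 CF F5 6B 07 4C 18 D1.
Little-endian: lowest address holds the least-significant byte.
Reassemble most-significant byte first: D1 18 4C 07 6B F5 CF 47 → 0xD1184C076BF5CF47.
0xD1184C076BF5CF47 = 15066876148127747911.

15066876148127747911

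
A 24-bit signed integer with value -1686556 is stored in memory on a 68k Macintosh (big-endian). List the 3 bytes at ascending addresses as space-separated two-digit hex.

E6 43 E4

Two's complement of -1686556 in 24 bits: 1686556 = 0x19BC1C; invert → 0xE643E3; add 1 → 0xE643E4.
Split into bytes (most-significant first): E6 43 E4.
Big-endian stores the most-significant byte at the lowest address.
So the memory order matches the most-significant-first order: E6 43 E4.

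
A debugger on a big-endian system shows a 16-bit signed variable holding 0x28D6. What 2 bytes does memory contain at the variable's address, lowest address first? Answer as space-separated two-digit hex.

Split into bytes (most-significant first): 28 D6.
Big-endian stores the most-significant byte at the lowest address.
So the memory order matches the most-significant-first order: 28 D6.

28 D6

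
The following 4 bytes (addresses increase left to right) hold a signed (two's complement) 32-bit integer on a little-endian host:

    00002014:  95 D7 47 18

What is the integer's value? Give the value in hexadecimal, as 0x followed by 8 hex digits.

Little-endian: lowest address holds the least-significant byte.
Reassemble most-significant byte first: 18 47 D7 95 → 0x1847D795.

0x1847D795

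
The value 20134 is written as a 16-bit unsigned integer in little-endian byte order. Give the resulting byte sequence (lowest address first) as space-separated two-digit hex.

20134 in hexadecimal, padded to 16 bits, is 0x4EA6.
Split into bytes (most-significant first): 4E A6.
Little-endian: lowest address holds the least-significant byte.
So at ascending addresses the bytes are A6 4E.

A6 4E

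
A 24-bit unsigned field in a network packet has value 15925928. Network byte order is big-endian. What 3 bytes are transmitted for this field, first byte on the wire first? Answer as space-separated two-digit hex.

F3 02 A8

15925928 in hexadecimal, padded to 24 bits, is 0xF302A8.
Split into bytes (most-significant first): F3 02 A8.
Big-endian: lowest address holds the most-significant byte.
So the memory order matches the most-significant-first order: F3 02 A8.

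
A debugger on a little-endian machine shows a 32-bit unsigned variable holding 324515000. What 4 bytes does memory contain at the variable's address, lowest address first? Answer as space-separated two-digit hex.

324515000 in hexadecimal, padded to 32 bits, is 0x1357B4B8.
Split into bytes (most-significant first): 13 57 B4 B8.
Little-endian: lowest address holds the least-significant byte.
So at ascending addresses the bytes are B8 B4 57 13.

B8 B4 57 13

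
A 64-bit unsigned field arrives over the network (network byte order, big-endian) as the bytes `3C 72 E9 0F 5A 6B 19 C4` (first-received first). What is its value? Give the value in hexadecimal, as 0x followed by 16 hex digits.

In big-endian order the high byte comes first in memory.
The bytes are already most-significant first: 0x3C72E90F5A6B19C4.

0x3C72E90F5A6B19C4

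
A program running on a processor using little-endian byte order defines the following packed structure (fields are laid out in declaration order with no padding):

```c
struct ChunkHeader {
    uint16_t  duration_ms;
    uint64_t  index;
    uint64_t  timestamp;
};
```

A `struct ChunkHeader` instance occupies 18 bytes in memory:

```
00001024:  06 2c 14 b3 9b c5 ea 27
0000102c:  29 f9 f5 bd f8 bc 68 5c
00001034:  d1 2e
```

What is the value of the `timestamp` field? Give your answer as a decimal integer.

`timestamp` follows `duration_ms` (2 B), `index` (8 B), so it starts at offset 2 + 8 = 10 and occupies 8 bytes.
Bytes at offsets 10..17: F5 BD F8 BC 68 5C D1 2E.
Little-endian: lowest address holds the least-significant byte.
Reassemble most-significant byte first: 2E D1 5C 68 BC F8 BD F5 → 0x2ED15C68BCF8BDF5.
0x2ED15C68BCF8BDF5 = 3373579200793984501.

3373579200793984501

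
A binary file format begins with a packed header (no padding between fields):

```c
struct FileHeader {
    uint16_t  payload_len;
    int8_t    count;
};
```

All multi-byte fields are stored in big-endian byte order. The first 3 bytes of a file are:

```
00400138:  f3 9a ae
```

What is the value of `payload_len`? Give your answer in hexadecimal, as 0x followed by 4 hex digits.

`payload_len` is the first field, at byte offset 0, occupying 2 bytes.
Bytes at offsets 0..1: F3 9A.
In big-endian order the high byte comes first in memory.
The bytes are already most-significant first: 0xF39A.

0xF39A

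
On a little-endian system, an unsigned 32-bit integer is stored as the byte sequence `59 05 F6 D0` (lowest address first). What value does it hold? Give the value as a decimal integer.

3505784153

Little-endian stores the least-significant byte at the lowest address.
Reassemble most-significant byte first: D0 F6 05 59 → 0xD0F60559.
0xD0F60559 = 3505784153.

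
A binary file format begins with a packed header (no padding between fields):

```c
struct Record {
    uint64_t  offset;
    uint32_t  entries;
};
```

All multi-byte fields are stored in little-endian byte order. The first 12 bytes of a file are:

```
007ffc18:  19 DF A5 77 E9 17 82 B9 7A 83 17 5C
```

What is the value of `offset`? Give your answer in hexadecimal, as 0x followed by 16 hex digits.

0xB98217E977A5DF19

`offset` is the first field, at byte offset 0, occupying 8 bytes.
Bytes at offsets 0..7: 19 DF A5 77 E9 17 82 B9.
Little-endian: lowest address holds the least-significant byte.
Reassemble most-significant byte first: B9 82 17 E9 77 A5 DF 19 → 0xB98217E977A5DF19.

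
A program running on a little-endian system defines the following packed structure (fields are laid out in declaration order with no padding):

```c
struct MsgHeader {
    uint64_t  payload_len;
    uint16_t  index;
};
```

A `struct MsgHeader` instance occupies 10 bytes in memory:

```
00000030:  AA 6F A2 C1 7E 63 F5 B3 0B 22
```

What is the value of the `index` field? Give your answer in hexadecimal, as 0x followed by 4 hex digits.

`index` follows `payload_len` (8 bytes), so it starts at byte offset 8 and occupies 2 bytes.
Bytes at offsets 8..9: 0B 22.
In little-endian order the low byte comes first in memory.
Reassemble most-significant byte first: 22 0B → 0x220B.

0x220B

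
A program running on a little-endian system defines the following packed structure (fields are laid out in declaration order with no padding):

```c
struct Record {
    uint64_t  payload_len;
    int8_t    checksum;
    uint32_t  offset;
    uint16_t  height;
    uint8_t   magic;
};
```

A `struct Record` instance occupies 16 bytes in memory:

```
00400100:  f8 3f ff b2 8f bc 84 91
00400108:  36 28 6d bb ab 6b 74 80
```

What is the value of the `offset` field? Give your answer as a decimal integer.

2881187112

`offset` follows `payload_len` (8 B), `checksum` (1 B), so it starts at offset 8 + 1 = 9 and occupies 4 bytes.
Bytes at offsets 9..12: 28 6D BB AB.
In little-endian order the low byte comes first in memory.
Reassemble most-significant byte first: AB BB 6D 28 → 0xABBB6D28.
0xABBB6D28 = 2881187112.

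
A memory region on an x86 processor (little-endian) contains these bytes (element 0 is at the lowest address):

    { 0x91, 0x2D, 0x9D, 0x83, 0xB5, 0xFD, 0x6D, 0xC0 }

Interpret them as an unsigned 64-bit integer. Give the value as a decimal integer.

13866017783782649233

Little-endian stores the least-significant byte at the lowest address.
Reassemble most-significant byte first: C0 6D FD B5 83 9D 2D 91 → 0xC06DFDB5839D2D91.
0xC06DFDB5839D2D91 = 13866017783782649233.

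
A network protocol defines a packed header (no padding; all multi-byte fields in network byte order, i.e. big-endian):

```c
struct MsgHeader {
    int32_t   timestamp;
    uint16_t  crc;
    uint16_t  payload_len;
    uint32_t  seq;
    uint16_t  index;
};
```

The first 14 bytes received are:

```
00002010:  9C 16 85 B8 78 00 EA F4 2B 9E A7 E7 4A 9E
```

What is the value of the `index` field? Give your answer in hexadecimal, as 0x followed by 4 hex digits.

`index` follows `timestamp` (4 B), `crc` (2 B), `payload_len` (2 B), `seq` (4 B), so it starts at offset 4 + 2 + 2 + 4 = 12 and occupies 2 bytes.
Bytes at offsets 12..13: 4A 9E.
Big-endian: lowest address holds the most-significant byte.
The bytes are already most-significant first: 0x4A9E.

0x4A9E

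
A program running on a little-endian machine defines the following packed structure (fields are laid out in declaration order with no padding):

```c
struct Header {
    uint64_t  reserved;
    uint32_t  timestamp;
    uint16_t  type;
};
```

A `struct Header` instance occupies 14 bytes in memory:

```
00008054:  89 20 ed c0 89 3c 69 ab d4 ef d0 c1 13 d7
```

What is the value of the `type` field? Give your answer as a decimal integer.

55059

`type` follows `reserved` (8 B), `timestamp` (4 B), so it starts at offset 8 + 4 = 12 and occupies 2 bytes.
Bytes at offsets 12..13: 13 D7.
Little-endian stores the least-significant byte at the lowest address.
Reassemble most-significant byte first: D7 13 → 0xD713.
0xD713 = 55059.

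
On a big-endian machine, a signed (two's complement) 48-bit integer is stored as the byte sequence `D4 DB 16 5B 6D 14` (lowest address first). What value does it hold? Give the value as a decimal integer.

-47437538693868

In big-endian order the high byte comes first in memory.
The bytes are already most-significant first: 0xD4DB165B6D14.
Top bit is set, so as a signed 48-bit value this is 0xD4DB165B6D14 − 2^48 = -47437538693868.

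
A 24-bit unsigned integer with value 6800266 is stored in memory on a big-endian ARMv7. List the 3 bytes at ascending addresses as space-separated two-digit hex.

6800266 in hexadecimal, padded to 24 bits, is 0x67C38A.
Split into bytes (most-significant first): 67 C3 8A.
In big-endian order the high byte comes first in memory.
So the memory order matches the most-significant-first order: 67 C3 8A.

67 C3 8A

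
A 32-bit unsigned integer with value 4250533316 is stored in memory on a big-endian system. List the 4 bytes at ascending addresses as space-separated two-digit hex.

FD 59 FD C4

4250533316 in hexadecimal, padded to 32 bits, is 0xFD59FDC4.
Split into bytes (most-significant first): FD 59 FD C4.
In big-endian order the high byte comes first in memory.
So the memory order matches the most-significant-first order: FD 59 FD C4.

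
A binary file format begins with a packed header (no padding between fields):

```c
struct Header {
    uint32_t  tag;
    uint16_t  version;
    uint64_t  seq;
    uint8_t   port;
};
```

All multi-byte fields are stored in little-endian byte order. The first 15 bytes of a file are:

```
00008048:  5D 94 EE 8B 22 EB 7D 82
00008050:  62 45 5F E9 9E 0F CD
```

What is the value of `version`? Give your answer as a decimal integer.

`version` follows `tag` (4 bytes), so it starts at byte offset 4 and occupies 2 bytes.
Bytes at offsets 4..5: 22 EB.
Little-endian: lowest address holds the least-significant byte.
Reassemble most-significant byte first: EB 22 → 0xEB22.
0xEB22 = 60194.

60194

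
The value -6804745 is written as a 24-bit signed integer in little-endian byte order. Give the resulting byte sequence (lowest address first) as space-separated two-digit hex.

F7 2A 98

Two's complement of -6804745 in 24 bits: 6804745 = 0x67D509; invert → 0x982AF6; add 1 → 0x982AF7.
Split into bytes (most-significant first): 98 2A F7.
Little-endian: lowest address holds the least-significant byte.
So at ascending addresses the bytes are F7 2A 98.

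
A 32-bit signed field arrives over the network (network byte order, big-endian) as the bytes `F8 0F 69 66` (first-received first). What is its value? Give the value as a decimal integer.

Big-endian stores the most-significant byte at the lowest address.
The bytes are already most-significant first: 0xF80F6966.
Top bit is set, so as a signed 32-bit value this is 0xF80F6966 − 2^32 = -133207706.

-133207706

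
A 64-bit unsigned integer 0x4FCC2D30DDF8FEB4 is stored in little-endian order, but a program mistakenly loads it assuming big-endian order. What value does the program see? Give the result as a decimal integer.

13042135199791303759

Stored little-endian, the bytes at ascending addresses are B4 FE F8 DD 30 2D CC 4F.
Read back as big-endian, the last byte is least significant, giving 0xB4FEF8DD302DCC4F.
0xB4FEF8DD302DCC4F = 13042135199791303759.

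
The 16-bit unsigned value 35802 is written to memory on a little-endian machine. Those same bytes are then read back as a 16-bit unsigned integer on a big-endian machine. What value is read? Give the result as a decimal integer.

55947

35802 in 16-bit hexadecimal is 0x8BDA.
Stored little-endian, the bytes at ascending addresses are DA 8B.
Read back as big-endian, the last byte is least significant, giving 0xDA8B.
0xDA8B = 55947.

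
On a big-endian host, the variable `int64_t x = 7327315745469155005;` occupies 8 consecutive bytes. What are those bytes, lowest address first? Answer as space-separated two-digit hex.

65 AF DA D9 45 D0 C6 BD

7327315745469155005 in hexadecimal, padded to 64 bits, is 0x65AFDAD945D0C6BD.
Split into bytes (most-significant first): 65 AF DA D9 45 D0 C6 BD.
In big-endian order the high byte comes first in memory.
So the memory order matches the most-significant-first order: 65 AF DA D9 45 D0 C6 BD.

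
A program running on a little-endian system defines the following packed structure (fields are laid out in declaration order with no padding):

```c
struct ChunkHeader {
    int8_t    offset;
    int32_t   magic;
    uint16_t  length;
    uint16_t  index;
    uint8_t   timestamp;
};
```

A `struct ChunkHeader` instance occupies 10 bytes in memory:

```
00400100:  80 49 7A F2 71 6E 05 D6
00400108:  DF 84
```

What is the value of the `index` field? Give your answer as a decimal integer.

`index` follows `offset` (1 B), `magic` (4 B), `length` (2 B), so it starts at offset 1 + 4 + 2 = 7 and occupies 2 bytes.
Bytes at offsets 7..8: D6 DF.
Little-endian stores the least-significant byte at the lowest address.
Reassemble most-significant byte first: DF D6 → 0xDFD6.
0xDFD6 = 57302.

57302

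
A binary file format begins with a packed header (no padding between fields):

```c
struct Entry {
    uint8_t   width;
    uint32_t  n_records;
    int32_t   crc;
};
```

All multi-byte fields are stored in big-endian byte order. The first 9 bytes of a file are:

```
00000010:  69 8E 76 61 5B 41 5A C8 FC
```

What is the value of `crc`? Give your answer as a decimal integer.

1096468732

`crc` follows `width` (1 B), `n_records` (4 B), so it starts at offset 1 + 4 = 5 and occupies 4 bytes.
Bytes at offsets 5..8: 41 5A C8 FC.
Big-endian stores the most-significant byte at the lowest address.
The bytes are already most-significant first: 0x415AC8FC.
0x415AC8FC = 1096468732.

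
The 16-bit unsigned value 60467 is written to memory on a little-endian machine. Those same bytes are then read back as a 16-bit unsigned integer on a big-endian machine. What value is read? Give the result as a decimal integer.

60467 in 16-bit hexadecimal is 0xEC33.
Stored little-endian, the bytes at ascending addresses are 33 EC.
Read back as big-endian, the last byte is least significant, giving 0x33EC.
0x33EC = 13292.

13292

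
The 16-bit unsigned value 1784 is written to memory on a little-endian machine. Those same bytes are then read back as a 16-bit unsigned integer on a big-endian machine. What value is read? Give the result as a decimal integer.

1784 in 16-bit hexadecimal is 0x06F8.
Stored little-endian, the bytes at ascending addresses are F8 06.
Read back as big-endian, the last byte is least significant, giving 0xF806.
0xF806 = 63494.

63494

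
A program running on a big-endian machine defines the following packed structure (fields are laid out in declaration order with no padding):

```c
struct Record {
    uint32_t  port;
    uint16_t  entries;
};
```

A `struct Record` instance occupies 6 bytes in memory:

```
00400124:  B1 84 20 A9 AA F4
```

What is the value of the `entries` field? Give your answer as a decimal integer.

`entries` follows `port` (4 bytes), so it starts at byte offset 4 and occupies 2 bytes.
Bytes at offsets 4..5: AA F4.
Big-endian stores the most-significant byte at the lowest address.
The bytes are already most-significant first: 0xAAF4.
0xAAF4 = 43764.

43764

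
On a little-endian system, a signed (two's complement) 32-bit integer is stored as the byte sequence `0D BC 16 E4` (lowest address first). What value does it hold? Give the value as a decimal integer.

-468272115

Little-endian stores the least-significant byte at the lowest address.
Reassemble most-significant byte first: E4 16 BC 0D → 0xE416BC0D.
Top bit is set, so as a signed 32-bit value this is 0xE416BC0D − 2^32 = -468272115.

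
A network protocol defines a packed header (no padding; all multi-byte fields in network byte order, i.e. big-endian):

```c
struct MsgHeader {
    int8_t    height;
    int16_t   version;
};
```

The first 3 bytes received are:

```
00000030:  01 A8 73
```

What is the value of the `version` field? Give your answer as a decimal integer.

-22413

`version` follows `height` (1 byte), so it starts at byte offset 1 and occupies 2 bytes.
Bytes at offsets 1..2: A8 73.
Big-endian stores the most-significant byte at the lowest address.
The bytes are already most-significant first: 0xA873.
Top bit is set, so as a signed 16-bit value this is 0xA873 − 2^16 = -22413.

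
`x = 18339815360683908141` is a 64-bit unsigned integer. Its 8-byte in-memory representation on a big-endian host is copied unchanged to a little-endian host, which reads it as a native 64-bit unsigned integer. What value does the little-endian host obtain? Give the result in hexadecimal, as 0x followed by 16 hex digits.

0x2D1CD1EBE61C84FE

18339815360683908141 in 64-bit hexadecimal is 0xFE841CE6EBD11C2D.
Stored big-endian, the bytes at ascending addresses are FE 84 1C E6 EB D1 1C 2D.
Read back as little-endian, the first byte is least significant, giving 0x2D1CD1EBE61C84FE.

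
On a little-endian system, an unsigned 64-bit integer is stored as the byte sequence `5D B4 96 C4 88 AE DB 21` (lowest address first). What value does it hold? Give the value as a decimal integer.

2439735525588251741

Little-endian stores the least-significant byte at the lowest address.
Reassemble most-significant byte first: 21 DB AE 88 C4 96 B4 5D → 0x21DBAE88C496B45D.
0x21DBAE88C496B45D = 2439735525588251741.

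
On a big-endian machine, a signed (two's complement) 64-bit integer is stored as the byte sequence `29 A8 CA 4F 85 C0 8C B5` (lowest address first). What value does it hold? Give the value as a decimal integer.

3001871594537651381

Big-endian stores the most-significant byte at the lowest address.
The bytes are already most-significant first: 0x29A8CA4F85C08CB5.
0x29A8CA4F85C08CB5 = 3001871594537651381.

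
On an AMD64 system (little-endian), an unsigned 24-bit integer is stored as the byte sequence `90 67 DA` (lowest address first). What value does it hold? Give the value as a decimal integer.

14313360

In little-endian order the low byte comes first in memory.
Reassemble most-significant byte first: DA 67 90 → 0xDA6790.
0xDA6790 = 14313360.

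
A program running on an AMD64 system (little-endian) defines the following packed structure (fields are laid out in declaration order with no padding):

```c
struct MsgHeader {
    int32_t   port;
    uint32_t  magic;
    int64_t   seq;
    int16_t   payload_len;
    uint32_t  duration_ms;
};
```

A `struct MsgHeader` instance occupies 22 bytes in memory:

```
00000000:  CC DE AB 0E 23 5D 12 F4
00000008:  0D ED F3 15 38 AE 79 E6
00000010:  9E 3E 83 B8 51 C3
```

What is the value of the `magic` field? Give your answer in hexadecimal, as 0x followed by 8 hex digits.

`magic` follows `port` (4 bytes), so it starts at byte offset 4 and occupies 4 bytes.
Bytes at offsets 4..7: 23 5D 12 F4.
Little-endian: lowest address holds the least-significant byte.
Reassemble most-significant byte first: F4 12 5D 23 → 0xF4125D23.

0xF4125D23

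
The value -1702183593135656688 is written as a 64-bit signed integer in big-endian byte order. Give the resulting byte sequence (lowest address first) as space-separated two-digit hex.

Two's complement of -1702183593135656688 in 64 bits: 1702183593135656688 = 0x179F5EF59B594EF0; invert → 0xE860A10A64A6B10F; add 1 → 0xE860A10A64A6B110.
Split into bytes (most-significant first): E8 60 A1 0A 64 A6 B1 10.
Big-endian stores the most-significant byte at the lowest address.
So the memory order matches the most-significant-first order: E8 60 A1 0A 64 A6 B1 10.

E8 60 A1 0A 64 A6 B1 10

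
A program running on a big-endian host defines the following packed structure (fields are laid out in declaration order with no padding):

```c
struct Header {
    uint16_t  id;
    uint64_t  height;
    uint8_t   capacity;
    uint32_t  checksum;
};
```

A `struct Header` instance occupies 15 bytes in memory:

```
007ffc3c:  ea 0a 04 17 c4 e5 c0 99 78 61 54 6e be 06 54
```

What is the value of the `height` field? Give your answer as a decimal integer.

`height` follows `id` (2 bytes), so it starts at byte offset 2 and occupies 8 bytes.
Bytes at offsets 2..9: 04 17 C4 E5 C0 99 78 61.
Big-endian stores the most-significant byte at the lowest address.
The bytes are already most-significant first: 0x0417C4E5C0997861.
0x0417C4E5C0997861 = 294920791673895009.

294920791673895009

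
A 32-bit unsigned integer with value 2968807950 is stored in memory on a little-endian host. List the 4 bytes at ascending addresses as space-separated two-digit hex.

0E 6A F4 B0

2968807950 in hexadecimal, padded to 32 bits, is 0xB0F46A0E.
Split into bytes (most-significant first): B0 F4 6A 0E.
Little-endian: lowest address holds the least-significant byte.
So at ascending addresses the bytes are 0E 6A F4 B0.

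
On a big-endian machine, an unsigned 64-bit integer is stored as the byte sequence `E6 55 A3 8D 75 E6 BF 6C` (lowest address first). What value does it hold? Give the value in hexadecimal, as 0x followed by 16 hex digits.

0xE655A38D75E6BF6C

Big-endian stores the most-significant byte at the lowest address.
The bytes are already most-significant first: 0xE655A38D75E6BF6C.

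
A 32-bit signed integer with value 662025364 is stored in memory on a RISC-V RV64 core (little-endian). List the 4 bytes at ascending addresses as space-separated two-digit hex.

94 B4 75 27

662025364 in hexadecimal, padded to 32 bits, is 0x2775B494.
Split into bytes (most-significant first): 27 75 B4 94.
Little-endian stores the least-significant byte at the lowest address.
So at ascending addresses the bytes are 94 B4 75 27.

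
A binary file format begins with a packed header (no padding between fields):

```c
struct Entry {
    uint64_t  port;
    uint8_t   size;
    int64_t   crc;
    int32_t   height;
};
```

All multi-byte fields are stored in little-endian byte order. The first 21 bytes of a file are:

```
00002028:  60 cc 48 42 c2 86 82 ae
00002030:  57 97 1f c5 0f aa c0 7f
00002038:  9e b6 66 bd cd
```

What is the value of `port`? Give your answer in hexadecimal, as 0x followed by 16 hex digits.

0xAE8286C24248CC60

`port` is the first field, at byte offset 0, occupying 8 bytes.
Bytes at offsets 0..7: 60 CC 48 42 C2 86 82 AE.
Little-endian: lowest address holds the least-significant byte.
Reassemble most-significant byte first: AE 82 86 C2 42 48 CC 60 → 0xAE8286C24248CC60.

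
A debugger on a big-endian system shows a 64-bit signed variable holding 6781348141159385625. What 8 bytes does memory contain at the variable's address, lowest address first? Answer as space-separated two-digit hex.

6781348141159385625 in hexadecimal, padded to 64 bits, is 0x5E1C30348C0F8A19.
Split into bytes (most-significant first): 5E 1C 30 34 8C 0F 8A 19.
In big-endian order the high byte comes first in memory.
So the memory order matches the most-significant-first order: 5E 1C 30 34 8C 0F 8A 19.

5E 1C 30 34 8C 0F 8A 19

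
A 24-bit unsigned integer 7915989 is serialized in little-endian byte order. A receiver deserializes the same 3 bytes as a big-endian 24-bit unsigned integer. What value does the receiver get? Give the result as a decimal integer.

14010744

7915989 in 24-bit hexadecimal is 0x78C9D5.
Stored little-endian, the bytes at ascending addresses are D5 C9 78.
Read back as big-endian, the last byte is least significant, giving 0xD5C978.
0xD5C978 = 14010744.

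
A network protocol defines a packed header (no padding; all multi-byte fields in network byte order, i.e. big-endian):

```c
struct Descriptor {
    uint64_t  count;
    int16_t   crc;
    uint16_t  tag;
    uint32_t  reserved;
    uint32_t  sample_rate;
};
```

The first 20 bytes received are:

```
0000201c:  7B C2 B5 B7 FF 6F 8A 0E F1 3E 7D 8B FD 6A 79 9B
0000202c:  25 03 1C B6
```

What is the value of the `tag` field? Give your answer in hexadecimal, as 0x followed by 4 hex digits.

0x7D8B

`tag` follows `count` (8 B), `crc` (2 B), so it starts at offset 8 + 2 = 10 and occupies 2 bytes.
Bytes at offsets 10..11: 7D 8B.
Big-endian: lowest address holds the most-significant byte.
The bytes are already most-significant first: 0x7D8B.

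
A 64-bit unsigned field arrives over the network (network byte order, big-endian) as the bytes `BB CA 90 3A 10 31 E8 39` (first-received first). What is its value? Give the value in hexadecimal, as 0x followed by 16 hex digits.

0xBBCA903A1031E839

In big-endian order the high byte comes first in memory.
The bytes are already most-significant first: 0xBBCA903A1031E839.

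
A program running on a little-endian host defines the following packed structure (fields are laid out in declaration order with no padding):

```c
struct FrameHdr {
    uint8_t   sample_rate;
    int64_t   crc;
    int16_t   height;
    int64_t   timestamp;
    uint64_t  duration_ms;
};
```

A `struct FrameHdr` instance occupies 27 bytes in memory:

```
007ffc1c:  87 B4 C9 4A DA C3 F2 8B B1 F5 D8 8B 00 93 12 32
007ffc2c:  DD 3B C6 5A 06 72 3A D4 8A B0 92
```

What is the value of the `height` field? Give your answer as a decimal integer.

`height` follows `sample_rate` (1 B), `crc` (8 B), so it starts at offset 1 + 8 = 9 and occupies 2 bytes.
Bytes at offsets 9..10: F5 D8.
Little-endian: lowest address holds the least-significant byte.
Reassemble most-significant byte first: D8 F5 → 0xD8F5.
Top bit is set, so as a signed 16-bit value this is 0xD8F5 − 2^16 = -9995.

-9995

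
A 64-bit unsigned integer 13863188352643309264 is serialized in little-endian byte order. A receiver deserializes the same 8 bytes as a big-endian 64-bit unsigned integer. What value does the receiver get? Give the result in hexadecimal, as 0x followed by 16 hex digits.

0xD01EA33D5BF063C0

13863188352643309264 in 64-bit hexadecimal is 0xC063F05B3DA31ED0.
Stored little-endian, the bytes at ascending addresses are D0 1E A3 3D 5B F0 63 C0.
Read back as big-endian, the last byte is least significant, giving 0xD01EA33D5BF063C0.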